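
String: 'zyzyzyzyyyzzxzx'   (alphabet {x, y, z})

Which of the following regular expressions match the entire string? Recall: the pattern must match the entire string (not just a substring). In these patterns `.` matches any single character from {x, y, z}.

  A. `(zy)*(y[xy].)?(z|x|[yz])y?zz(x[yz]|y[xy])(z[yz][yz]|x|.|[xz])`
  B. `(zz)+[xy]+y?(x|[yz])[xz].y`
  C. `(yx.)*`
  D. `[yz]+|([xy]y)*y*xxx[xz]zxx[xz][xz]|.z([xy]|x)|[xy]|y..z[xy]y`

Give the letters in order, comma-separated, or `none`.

A → match
B → no match — must start with 'zz'
C → no match
D → no match

A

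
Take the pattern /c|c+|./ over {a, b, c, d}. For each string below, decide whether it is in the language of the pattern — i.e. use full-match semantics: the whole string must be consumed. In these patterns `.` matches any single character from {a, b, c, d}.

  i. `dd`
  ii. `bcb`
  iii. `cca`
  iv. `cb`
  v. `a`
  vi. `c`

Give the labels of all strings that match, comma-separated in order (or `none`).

v, vi

i → no match
ii → no match
iii → no match
iv → no match
v → match
vi → match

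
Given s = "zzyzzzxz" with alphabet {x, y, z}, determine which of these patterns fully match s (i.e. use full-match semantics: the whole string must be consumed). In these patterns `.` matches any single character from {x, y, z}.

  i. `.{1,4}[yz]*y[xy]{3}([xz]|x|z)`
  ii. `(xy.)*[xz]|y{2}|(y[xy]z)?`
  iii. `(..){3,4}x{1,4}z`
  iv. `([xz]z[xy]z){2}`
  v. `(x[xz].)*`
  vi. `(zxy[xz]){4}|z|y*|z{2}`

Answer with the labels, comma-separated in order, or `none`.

iii, iv

i → no match
ii → no match
iii → match
iv → match
v → no match
vi → no match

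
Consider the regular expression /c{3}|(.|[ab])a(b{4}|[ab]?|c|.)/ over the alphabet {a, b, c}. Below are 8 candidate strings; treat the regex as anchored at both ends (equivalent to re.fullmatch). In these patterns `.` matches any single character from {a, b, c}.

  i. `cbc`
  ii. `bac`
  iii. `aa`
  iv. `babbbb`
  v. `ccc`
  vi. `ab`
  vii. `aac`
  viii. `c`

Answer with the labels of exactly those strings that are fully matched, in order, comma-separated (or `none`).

i → no match
ii → match
iii → match
iv → match
v → match
vi → no match
vii → match
viii → no match

ii, iii, iv, v, vii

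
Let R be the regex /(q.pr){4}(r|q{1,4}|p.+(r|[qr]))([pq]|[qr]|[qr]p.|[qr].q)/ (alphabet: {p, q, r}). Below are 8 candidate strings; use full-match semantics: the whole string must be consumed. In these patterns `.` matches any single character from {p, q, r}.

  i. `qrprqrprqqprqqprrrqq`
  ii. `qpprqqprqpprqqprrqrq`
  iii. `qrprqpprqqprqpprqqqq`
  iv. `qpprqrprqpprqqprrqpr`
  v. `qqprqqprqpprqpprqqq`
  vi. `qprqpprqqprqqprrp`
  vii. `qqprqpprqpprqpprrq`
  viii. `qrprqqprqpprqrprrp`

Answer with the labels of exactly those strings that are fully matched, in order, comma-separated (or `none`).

i, ii, iii, iv, v, vii, viii

i → match
ii → match
iii → match
iv → match
v → match
vi → no match
vii → match
viii → match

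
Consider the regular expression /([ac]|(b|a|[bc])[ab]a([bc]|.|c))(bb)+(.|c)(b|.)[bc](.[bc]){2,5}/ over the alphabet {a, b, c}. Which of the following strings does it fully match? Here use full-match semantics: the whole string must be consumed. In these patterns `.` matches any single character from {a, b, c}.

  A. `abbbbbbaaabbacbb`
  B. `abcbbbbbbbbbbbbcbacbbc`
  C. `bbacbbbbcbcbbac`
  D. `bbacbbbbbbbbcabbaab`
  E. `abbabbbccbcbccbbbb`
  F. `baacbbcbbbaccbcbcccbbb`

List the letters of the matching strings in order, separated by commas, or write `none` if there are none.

C

A → no match
B → no match
C → match
D → no match
E → no match
F → no match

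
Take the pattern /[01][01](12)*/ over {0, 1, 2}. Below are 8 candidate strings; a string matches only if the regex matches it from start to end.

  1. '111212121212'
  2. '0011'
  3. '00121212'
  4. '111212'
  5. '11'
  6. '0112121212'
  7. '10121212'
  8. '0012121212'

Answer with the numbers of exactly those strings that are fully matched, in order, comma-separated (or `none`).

1 → match
2 → no match
3 → match
4 → match
5 → match
6 → match
7 → match
8 → match

1, 3, 4, 5, 6, 7, 8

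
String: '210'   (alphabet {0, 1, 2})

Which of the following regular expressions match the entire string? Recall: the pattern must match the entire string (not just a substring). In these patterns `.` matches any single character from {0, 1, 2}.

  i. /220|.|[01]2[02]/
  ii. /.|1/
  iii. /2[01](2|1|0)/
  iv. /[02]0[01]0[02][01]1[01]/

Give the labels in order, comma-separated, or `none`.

iii

i → no match
ii → no match
iii → match
iv → no match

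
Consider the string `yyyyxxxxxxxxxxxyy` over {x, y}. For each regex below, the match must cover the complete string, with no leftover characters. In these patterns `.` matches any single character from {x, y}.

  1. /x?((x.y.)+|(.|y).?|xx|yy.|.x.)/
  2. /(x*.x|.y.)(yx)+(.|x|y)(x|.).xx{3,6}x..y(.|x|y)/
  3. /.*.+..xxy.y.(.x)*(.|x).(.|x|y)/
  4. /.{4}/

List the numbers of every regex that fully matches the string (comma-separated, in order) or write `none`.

2

1 → no match
2 → match
3 → no match
4 → no match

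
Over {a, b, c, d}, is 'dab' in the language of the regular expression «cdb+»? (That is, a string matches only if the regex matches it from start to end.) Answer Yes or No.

No

Every match must start with 'cdb', but 'dab' does not.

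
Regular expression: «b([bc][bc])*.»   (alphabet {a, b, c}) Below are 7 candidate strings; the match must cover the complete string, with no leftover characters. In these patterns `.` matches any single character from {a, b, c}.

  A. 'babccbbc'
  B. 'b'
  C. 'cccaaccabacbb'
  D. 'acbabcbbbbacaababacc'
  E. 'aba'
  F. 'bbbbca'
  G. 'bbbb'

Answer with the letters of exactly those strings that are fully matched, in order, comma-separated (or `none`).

A → no match
B → no match
C → no match — must start with 'b'
D → no match — must start with 'b'
E → no match — must start with 'b'
F → match
G → match

F, G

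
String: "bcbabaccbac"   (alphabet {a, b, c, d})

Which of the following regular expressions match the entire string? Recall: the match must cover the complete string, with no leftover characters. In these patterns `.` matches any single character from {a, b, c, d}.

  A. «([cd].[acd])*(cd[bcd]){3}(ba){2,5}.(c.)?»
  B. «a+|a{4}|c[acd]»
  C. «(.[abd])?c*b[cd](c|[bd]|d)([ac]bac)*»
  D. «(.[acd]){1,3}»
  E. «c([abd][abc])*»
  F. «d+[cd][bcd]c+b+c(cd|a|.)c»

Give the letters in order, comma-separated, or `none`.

A → no match
B → no match
C → match
D → no match
E → no match — must start with "c"
F → no match — must start with "d"

C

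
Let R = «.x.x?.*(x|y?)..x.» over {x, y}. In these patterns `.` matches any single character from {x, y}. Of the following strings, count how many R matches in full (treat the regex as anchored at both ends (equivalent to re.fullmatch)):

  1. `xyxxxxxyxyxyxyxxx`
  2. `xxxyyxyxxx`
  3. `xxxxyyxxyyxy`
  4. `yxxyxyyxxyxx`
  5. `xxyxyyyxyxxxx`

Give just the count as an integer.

4

1 → no match
2 → match
3 → match
4 → match
5 → match
Total matched: 4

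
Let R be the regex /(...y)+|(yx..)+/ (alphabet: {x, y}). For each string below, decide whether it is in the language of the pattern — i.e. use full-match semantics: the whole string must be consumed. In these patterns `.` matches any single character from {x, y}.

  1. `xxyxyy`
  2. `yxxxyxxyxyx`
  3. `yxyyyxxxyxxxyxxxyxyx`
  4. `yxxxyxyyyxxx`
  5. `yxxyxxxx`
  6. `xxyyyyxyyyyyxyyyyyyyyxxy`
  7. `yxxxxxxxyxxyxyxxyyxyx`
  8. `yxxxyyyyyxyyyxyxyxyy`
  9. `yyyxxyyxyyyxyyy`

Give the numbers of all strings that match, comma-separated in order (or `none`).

3, 4, 6

1 → no match
2 → no match
3 → match
4 → match
5 → no match
6 → match
7 → no match
8 → no match
9 → no match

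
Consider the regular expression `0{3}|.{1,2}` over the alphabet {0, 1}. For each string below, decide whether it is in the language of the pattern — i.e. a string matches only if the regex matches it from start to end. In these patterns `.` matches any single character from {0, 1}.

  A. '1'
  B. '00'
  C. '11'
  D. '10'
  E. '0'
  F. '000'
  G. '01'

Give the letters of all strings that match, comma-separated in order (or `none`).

A → match
B → match
C → match
D → match
E → match
F → match
G → match

A, B, C, D, E, F, G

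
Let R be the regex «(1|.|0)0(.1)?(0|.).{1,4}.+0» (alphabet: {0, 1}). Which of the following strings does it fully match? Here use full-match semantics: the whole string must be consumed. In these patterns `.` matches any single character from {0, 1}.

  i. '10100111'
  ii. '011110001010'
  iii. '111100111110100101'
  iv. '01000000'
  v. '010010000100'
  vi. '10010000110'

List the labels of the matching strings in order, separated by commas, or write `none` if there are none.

i. '10100111' → no match — must end with '0'
ii. '011110001010' → no match
iii → no match — must end with '0'
iv. '01000000' → no match
v. '010010000100' → no match
vi. '10010000110' → match

vi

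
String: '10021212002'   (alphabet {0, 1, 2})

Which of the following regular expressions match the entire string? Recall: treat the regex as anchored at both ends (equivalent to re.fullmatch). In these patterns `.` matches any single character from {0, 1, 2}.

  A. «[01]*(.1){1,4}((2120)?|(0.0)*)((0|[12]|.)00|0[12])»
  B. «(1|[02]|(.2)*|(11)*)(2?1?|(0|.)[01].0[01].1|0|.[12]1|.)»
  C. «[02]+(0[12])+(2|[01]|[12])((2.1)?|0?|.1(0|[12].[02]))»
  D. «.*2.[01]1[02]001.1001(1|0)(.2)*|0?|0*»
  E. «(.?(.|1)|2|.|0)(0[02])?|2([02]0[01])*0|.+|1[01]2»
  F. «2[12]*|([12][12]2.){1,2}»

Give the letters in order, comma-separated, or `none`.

A → match
B → no match
C → no match
D → no match
E → match
F → no match

A, E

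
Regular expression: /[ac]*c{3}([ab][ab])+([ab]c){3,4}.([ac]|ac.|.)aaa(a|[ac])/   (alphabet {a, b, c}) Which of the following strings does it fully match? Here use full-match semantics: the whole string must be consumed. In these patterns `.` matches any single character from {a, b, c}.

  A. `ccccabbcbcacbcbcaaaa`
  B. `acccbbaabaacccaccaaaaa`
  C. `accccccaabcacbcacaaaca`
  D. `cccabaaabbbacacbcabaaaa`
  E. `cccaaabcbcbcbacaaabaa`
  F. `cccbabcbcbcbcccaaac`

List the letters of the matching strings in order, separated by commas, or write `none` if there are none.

A, D, F

A → match
B → no match
C → no match
D → match
E → no match
F → match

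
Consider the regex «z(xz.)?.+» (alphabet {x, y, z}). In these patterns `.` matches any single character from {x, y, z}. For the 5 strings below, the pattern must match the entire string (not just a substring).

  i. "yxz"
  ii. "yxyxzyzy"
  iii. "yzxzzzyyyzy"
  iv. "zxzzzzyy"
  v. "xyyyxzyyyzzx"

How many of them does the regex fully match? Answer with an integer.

i → no match — must start with "z"
ii → no match — must start with "z"
iii → no match — must start with "z"
iv → match
v → no match — must start with "z"
Total matched: 1

1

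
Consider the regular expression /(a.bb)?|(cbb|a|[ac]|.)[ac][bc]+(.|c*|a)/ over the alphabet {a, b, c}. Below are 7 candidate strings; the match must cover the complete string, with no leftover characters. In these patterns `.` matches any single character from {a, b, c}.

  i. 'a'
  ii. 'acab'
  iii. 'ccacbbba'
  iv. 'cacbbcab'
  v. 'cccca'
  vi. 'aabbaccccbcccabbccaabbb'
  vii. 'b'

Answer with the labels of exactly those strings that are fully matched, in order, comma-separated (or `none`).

i → no match
ii → no match
iii → no match
iv → no match
v → match
vi → no match
vii → no match

v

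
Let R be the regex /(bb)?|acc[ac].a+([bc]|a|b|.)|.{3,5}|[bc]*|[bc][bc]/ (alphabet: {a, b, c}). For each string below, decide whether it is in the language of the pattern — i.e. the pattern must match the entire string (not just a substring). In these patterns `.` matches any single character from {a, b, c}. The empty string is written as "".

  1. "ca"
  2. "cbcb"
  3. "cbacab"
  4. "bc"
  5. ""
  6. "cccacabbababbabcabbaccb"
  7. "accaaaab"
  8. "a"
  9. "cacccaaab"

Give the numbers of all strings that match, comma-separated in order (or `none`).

2, 4, 5, 7

1. "ca" → no match
2. "cbcb" → match
3. "cbacab" → no match
4. "bc" → match
5. "" → match
6 → no match
7. "accaaaab" → match
8. "a" → no match
9. "cacccaaab" → no match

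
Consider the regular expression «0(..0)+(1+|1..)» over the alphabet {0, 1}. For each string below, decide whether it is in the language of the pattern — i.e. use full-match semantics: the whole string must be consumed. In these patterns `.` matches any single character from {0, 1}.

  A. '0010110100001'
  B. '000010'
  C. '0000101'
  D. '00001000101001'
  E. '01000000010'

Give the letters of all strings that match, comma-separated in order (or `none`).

C, D

A → no match
B → no match
C → match
D → match
E → no match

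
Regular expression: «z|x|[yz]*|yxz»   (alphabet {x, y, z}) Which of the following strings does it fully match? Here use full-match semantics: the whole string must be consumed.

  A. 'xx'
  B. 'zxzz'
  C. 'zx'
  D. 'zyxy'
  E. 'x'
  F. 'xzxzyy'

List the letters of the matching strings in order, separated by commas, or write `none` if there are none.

E

A. 'xx' → no match
B. 'zxzz' → no match
C. 'zx' → no match
D. 'zyxy' → no match
E. 'x' → match
F. 'xzxzyy' → no match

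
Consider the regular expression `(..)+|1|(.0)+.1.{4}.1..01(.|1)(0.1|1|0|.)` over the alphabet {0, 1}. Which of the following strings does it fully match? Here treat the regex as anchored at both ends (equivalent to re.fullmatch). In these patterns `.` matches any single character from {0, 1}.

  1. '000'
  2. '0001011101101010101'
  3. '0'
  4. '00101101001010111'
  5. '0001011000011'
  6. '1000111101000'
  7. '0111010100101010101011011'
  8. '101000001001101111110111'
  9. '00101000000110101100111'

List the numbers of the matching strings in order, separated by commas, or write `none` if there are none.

1 → no match
2 → no match
3 → no match
4 → no match
5 → no match
6 → no match
7 → no match
8 → match
9 → no match

8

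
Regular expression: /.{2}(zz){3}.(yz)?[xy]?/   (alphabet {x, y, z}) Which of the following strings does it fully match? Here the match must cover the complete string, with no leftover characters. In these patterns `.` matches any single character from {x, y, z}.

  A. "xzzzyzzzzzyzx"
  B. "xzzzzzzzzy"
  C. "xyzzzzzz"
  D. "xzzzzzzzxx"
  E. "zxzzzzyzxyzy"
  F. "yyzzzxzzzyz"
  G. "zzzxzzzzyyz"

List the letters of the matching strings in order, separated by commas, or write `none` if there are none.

B, D

A → no match
B → match
C → no match
D → match
E → no match
F → no match
G → no match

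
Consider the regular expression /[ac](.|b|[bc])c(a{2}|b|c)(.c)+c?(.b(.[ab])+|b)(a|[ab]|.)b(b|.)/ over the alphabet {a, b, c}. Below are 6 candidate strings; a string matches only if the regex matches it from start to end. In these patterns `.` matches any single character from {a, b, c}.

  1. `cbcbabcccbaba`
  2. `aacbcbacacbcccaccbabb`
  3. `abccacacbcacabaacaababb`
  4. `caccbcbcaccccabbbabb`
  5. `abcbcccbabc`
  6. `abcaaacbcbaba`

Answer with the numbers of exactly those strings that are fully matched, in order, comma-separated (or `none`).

1 → no match
2 → no match
3 → match
4 → match
5 → match
6 → match

3, 4, 5, 6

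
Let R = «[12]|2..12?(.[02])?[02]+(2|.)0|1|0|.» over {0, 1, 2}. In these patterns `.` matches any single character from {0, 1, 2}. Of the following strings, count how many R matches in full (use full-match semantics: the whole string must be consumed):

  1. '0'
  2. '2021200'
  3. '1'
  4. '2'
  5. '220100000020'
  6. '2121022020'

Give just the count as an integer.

1 → match
2 → match
3 → match
4 → match
5 → match
6 → match
Total matched: 6

6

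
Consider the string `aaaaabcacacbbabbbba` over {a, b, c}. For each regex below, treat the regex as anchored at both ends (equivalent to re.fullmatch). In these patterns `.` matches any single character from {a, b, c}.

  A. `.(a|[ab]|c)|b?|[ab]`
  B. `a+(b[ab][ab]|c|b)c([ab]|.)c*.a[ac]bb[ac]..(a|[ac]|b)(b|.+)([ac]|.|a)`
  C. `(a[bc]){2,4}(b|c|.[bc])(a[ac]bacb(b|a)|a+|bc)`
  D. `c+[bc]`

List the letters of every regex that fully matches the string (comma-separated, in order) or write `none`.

A → no match
B → match
C → no match
D → no match — must start with `c`

B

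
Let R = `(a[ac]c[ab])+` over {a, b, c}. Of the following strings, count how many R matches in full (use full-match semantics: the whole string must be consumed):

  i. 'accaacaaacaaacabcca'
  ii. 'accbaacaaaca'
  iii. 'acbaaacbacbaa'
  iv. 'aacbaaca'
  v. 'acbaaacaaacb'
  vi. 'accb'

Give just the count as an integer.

3

i → no match
ii → match
iii → no match
iv → match
v → no match
vi → match
Total matched: 3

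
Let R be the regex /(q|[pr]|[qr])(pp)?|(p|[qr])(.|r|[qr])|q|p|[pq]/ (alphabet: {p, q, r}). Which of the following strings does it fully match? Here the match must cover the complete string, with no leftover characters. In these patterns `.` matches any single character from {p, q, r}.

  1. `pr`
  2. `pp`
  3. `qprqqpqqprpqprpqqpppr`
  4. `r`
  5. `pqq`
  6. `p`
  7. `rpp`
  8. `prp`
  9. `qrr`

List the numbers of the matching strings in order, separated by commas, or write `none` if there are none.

1, 2, 4, 6, 7

1 → match
2 → match
3 → no match
4 → match
5 → no match
6 → match
7 → match
8 → no match
9 → no match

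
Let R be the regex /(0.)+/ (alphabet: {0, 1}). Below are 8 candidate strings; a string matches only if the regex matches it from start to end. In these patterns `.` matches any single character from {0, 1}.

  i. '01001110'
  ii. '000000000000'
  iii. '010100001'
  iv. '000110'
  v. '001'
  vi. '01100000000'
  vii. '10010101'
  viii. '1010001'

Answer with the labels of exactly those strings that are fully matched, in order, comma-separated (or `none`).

i. '01001110' → no match
ii. '000000000000' → match
iii. '010100001' → no match
iv. '000110' → no match
v. '001' → no match
vi. '01100000000' → no match
vii. '10010101' → no match — must start with '0'
viii. '1010001' → no match — must start with '0'

ii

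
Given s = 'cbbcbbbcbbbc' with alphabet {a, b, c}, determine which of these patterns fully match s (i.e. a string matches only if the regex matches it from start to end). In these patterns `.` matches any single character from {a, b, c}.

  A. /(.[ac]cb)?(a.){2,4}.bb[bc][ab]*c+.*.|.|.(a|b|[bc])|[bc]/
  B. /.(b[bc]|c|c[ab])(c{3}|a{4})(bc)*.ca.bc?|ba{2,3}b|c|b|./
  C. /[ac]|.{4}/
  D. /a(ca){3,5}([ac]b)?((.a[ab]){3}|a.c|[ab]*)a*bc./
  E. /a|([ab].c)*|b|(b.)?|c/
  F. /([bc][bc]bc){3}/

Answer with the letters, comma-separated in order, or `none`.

A → no match
B → no match
C → no match
D → no match — must start with 'aca'
E → no match
F → match

F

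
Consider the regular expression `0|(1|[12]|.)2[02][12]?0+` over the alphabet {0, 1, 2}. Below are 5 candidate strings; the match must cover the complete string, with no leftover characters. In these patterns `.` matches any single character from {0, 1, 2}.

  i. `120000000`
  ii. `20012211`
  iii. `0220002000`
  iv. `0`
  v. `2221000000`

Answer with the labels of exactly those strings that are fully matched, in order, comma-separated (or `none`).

i → match
ii → no match — must end with `0`
iii → no match
iv → match
v → match

i, iv, v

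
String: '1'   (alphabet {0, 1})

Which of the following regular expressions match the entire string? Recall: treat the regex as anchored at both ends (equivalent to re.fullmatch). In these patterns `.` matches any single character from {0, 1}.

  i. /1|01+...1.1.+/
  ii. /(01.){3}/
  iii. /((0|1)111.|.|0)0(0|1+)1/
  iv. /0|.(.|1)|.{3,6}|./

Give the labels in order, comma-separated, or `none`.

i → match
ii → no match — must start with '01'
iii → no match
iv → match

i, iv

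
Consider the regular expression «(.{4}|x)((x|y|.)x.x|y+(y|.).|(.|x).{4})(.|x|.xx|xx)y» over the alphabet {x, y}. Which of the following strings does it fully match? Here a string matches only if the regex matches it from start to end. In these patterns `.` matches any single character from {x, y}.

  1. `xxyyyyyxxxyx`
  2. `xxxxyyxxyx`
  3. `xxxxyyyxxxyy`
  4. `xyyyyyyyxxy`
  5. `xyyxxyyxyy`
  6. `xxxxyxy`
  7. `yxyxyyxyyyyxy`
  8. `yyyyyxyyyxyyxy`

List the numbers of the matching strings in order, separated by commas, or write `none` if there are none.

1 → no match — must end with `y`
2 → no match — must end with `y`
3 → no match
4 → match
5 → no match
6 → no match
7 → no match
8 → no match

4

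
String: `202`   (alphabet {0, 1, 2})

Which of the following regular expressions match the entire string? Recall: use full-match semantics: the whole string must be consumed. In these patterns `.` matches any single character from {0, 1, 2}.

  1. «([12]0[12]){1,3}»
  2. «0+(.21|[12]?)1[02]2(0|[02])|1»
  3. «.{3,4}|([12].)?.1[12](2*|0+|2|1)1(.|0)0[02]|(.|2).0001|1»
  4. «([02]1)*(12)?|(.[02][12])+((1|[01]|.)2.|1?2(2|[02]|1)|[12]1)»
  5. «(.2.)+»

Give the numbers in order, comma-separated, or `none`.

1, 3

1 → match
2 → no match
3 → match
4 → no match
5 → no match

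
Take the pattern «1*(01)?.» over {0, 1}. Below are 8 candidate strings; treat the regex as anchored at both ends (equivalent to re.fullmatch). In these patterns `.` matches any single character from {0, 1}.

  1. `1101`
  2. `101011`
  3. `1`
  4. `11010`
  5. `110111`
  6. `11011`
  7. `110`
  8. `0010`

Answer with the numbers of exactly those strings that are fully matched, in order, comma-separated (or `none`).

1. `1101` → no match
2. `101011` → no match
3. `1` → match
4. `11010` → match
5. `110111` → no match
6. `11011` → match
7. `110` → match
8. `0010` → no match

3, 4, 6, 7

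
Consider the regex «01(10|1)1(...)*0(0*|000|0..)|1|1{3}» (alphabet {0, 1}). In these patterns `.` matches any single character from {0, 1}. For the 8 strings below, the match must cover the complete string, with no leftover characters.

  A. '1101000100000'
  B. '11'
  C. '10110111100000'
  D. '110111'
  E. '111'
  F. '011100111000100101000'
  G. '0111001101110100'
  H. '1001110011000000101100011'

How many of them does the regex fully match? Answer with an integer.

2

A → no match
B. '11' → no match
C → no match
D. '110111' → no match
E. '111' → match
F → match
G → no match
H → no match
Total matched: 2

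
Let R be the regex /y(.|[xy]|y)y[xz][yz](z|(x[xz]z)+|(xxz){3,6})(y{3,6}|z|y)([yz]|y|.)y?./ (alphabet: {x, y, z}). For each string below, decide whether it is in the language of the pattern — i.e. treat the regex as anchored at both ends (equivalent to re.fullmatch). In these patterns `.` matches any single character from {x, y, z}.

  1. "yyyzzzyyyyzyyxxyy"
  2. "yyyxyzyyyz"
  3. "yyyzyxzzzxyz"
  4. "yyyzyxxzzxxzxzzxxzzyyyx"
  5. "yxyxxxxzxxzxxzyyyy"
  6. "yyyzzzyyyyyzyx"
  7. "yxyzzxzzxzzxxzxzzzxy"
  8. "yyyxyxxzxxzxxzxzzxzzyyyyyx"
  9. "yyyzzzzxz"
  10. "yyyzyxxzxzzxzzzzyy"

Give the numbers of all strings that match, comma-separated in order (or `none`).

2, 3, 6, 7, 8, 9, 10

1 → no match
2 → match
3 → match
4 → no match
5 → no match
6 → match
7 → match
8 → match
9 → match
10 → match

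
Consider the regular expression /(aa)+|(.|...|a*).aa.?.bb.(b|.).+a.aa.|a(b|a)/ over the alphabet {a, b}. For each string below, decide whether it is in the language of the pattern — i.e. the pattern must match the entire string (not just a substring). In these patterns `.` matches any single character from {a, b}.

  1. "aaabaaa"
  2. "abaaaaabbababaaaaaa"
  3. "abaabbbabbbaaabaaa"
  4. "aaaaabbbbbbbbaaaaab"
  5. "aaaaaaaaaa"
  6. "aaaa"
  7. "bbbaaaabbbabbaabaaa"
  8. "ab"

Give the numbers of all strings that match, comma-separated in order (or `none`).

2, 3, 4, 5, 6, 7, 8

1 → no match
2 → match
3 → match
4 → match
5 → match
6 → match
7 → match
8 → match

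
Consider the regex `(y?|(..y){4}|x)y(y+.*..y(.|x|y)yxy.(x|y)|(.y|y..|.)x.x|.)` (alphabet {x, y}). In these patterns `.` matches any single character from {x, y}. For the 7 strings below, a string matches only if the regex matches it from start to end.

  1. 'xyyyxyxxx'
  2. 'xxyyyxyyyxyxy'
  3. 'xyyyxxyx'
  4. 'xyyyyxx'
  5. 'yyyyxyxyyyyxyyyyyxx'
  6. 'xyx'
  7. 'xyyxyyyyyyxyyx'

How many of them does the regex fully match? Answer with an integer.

3

1 → no match
2 → no match
3 → match
4 → no match
5 → no match
6 → match
7 → match
Total matched: 3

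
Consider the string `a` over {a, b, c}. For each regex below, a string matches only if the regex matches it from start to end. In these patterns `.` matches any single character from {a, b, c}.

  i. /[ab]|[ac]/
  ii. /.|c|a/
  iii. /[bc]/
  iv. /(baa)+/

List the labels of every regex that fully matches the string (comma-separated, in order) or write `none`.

i → match
ii → match
iii → no match
iv → no match — must start with `baa`

i, ii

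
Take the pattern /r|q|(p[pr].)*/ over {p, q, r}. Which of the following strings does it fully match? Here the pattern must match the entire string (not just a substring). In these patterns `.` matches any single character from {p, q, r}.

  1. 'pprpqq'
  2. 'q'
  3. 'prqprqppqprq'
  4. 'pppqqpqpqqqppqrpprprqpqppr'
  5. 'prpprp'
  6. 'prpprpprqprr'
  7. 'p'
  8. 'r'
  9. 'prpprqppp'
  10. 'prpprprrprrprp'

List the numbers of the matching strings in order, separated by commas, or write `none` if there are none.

1 → no match
2 → match
3 → match
4 → no match
5 → match
6 → match
7 → no match
8 → match
9 → match
10 → no match

2, 3, 5, 6, 8, 9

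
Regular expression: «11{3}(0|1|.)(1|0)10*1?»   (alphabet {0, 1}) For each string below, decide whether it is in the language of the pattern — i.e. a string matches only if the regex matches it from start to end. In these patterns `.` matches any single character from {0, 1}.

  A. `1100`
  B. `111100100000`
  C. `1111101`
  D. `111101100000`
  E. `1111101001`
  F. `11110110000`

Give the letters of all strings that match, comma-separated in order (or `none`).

B, C, D, E, F

A. `1100` → no match
B. `111100100000` → match
C. `1111101` → match
D. `111101100000` → match
E. `1111101001` → match
F. `11110110000` → match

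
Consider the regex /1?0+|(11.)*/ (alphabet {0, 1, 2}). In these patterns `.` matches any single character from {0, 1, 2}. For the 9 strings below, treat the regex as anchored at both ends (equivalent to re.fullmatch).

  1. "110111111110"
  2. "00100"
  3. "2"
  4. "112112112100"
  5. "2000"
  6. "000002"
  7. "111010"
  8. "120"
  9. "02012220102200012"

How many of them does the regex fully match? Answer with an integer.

1 → match
2 → no match
3 → no match
4 → no match
5 → no match
6 → no match
7 → no match
8 → no match
9 → no match
Total matched: 1

1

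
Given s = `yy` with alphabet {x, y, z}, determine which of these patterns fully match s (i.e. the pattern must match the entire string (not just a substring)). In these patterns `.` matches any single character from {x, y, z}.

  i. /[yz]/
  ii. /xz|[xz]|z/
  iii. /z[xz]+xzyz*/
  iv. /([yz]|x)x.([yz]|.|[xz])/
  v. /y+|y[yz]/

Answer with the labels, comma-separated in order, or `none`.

i → no match
ii → no match
iii → no match — must start with `z`
iv → no match
v → match

v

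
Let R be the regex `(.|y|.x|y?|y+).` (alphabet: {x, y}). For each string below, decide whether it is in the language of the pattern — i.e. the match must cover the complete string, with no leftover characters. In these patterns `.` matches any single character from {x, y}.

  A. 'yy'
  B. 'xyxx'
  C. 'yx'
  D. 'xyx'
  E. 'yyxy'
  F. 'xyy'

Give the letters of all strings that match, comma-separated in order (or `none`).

A, C

A → match
B → no match
C → match
D → no match
E → no match
F → no match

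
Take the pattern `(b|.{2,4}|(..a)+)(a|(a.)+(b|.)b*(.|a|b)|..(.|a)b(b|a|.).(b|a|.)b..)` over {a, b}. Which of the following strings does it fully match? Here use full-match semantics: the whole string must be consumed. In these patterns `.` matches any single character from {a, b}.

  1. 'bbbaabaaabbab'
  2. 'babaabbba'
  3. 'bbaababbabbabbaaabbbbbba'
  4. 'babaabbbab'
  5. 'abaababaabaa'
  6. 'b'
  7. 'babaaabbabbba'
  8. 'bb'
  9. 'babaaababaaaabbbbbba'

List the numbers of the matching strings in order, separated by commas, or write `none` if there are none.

1 → no match
2. 'babaabbba' → match
3 → match
4. 'babaabbbab' → no match
5. 'abaababaabaa' → no match
6. 'b' → no match
7 → match
8. 'bb' → no match
9 → match

2, 3, 7, 9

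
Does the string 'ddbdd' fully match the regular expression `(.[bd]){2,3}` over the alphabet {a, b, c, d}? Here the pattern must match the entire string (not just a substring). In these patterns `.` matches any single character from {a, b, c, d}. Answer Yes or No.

No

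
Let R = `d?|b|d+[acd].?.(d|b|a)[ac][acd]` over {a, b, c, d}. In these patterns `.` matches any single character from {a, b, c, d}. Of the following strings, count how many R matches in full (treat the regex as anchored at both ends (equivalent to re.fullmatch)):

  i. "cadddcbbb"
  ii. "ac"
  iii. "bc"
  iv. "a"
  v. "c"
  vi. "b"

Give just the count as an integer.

1

i → no match
ii → no match
iii → no match
iv → no match
v → no match
vi → match
Total matched: 1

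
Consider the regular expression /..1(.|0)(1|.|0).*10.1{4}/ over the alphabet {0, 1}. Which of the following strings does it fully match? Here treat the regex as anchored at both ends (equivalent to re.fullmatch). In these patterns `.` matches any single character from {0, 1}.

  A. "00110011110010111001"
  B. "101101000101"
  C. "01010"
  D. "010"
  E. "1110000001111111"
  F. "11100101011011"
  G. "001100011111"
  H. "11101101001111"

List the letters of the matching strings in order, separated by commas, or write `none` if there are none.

A → no match
B. "101101000101" → no match
C. "01010" → no match — must end with "1"
D. "010" → no match — must end with "1"
E → no match
F → no match
G. "001100011111" → no match
H → match

H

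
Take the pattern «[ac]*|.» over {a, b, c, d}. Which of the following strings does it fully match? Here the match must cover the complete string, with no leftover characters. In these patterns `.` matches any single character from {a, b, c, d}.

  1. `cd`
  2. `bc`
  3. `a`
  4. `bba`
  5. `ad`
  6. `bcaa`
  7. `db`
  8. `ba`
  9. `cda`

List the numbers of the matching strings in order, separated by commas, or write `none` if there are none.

3

1 → no match
2 → no match
3 → match
4 → no match
5 → no match
6 → no match
7 → no match
8 → no match
9 → no match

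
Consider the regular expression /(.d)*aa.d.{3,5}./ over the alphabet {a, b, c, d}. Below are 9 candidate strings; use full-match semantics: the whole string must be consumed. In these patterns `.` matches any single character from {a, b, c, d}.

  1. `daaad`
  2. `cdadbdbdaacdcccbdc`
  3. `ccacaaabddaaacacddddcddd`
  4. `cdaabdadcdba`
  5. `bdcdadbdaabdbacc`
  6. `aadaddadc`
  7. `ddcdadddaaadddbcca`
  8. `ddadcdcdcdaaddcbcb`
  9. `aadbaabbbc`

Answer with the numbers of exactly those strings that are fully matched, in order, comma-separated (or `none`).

1 → no match
2 → match
3 → no match
4 → match
5 → match
6 → no match
7 → match
8 → match
9 → no match

2, 4, 5, 7, 8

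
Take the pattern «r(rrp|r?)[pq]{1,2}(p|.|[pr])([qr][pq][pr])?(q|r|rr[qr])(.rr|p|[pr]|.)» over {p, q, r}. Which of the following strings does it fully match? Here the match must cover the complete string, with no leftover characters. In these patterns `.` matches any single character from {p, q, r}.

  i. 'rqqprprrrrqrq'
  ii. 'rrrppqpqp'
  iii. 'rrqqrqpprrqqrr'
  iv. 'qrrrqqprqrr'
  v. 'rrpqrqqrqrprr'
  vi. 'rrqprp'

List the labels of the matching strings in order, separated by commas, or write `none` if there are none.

i → no match
ii → match
iii → match
iv → no match — must start with 'r'
v → no match
vi → match

ii, iii, vi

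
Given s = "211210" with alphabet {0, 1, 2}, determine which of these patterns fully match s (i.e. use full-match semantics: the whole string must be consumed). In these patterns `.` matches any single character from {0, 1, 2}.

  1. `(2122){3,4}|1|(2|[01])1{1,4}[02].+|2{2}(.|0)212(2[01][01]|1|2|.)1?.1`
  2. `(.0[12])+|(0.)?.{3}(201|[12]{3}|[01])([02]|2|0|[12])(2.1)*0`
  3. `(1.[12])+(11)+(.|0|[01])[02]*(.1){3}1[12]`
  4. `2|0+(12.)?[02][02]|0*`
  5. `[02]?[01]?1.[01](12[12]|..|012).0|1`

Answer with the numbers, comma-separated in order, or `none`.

1 → match
2 → no match
3 → no match — must start with "1"
4 → no match
5 → no match

1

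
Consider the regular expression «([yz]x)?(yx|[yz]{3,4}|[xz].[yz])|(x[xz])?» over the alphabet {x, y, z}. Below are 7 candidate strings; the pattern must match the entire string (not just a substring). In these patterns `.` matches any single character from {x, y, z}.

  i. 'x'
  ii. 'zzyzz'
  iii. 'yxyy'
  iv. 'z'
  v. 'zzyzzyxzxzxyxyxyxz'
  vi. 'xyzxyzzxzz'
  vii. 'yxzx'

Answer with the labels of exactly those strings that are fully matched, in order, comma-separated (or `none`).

none

i → no match
ii → no match
iii → no match
iv → no match
v → no match
vi → no match
vii → no match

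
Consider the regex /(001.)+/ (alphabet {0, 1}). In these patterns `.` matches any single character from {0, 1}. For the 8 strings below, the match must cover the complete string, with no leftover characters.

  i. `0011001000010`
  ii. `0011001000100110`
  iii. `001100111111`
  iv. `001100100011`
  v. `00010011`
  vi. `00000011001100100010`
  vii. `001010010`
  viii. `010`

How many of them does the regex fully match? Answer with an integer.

i → no match
ii → no match
iii → no match
iv → match
v → no match — must start with `001`
vi → no match — must start with `001`
vii → no match
viii → no match — must start with `001`
Total matched: 1

1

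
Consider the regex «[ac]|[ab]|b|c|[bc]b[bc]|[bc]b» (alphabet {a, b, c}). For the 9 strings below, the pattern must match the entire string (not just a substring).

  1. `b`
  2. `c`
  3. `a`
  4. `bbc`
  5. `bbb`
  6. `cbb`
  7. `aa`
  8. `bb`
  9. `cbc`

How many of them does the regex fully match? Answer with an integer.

1. `b` → match
2. `c` → match
3. `a` → match
4. `bbc` → match
5. `bbb` → match
6. `cbb` → match
7. `aa` → no match
8. `bb` → match
9. `cbc` → match
Total matched: 8

8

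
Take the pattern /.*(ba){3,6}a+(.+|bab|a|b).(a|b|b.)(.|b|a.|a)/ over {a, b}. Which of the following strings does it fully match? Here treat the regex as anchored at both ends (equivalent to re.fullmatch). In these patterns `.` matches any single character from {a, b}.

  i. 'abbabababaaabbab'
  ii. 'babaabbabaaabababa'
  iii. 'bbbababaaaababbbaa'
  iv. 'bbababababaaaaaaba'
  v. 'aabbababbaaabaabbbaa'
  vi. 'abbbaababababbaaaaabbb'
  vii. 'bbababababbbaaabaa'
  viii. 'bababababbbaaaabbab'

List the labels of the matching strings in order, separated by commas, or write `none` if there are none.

i, iii, iv

i → match
ii → no match
iii → match
iv → match
v → no match
vi → no match
vii → no match
viii → no match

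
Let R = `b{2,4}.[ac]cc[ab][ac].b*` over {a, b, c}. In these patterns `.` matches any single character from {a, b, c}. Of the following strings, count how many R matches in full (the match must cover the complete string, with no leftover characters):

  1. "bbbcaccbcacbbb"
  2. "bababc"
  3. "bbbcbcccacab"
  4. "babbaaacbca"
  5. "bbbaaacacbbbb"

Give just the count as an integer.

1 → no match
2 → no match
3 → no match
4 → no match
5 → no match
Total matched: 0

0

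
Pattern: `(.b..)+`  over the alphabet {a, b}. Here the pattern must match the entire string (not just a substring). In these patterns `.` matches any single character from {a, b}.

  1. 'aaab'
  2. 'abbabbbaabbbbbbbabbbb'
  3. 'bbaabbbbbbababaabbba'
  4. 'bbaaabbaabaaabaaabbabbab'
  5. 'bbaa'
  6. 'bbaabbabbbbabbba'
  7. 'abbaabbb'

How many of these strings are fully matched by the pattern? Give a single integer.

5

1 → no match
2 → no match
3 → match
4 → match
5 → match
6 → match
7 → match
Total matched: 5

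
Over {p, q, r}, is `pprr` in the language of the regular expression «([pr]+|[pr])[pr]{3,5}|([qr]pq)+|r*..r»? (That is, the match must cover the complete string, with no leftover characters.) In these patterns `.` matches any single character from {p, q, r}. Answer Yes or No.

Yes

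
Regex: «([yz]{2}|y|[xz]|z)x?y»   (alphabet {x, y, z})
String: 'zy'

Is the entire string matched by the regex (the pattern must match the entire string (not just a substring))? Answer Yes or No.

Yes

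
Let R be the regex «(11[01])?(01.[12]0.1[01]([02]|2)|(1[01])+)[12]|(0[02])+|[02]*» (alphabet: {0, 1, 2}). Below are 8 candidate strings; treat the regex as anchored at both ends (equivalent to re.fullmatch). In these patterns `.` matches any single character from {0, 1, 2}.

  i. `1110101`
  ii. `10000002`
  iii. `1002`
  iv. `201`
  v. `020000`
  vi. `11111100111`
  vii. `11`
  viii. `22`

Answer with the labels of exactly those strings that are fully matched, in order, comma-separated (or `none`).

i, v, viii

i → match
ii → no match
iii → no match
iv → no match
v → match
vi → no match
vii → no match
viii → match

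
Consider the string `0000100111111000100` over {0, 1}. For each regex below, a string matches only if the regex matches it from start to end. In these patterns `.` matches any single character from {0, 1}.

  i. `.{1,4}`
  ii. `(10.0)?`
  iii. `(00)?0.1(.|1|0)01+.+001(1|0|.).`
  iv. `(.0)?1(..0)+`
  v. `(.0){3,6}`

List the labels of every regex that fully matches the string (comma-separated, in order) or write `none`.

i → no match
ii → no match
iii → match
iv → no match
v → no match

iii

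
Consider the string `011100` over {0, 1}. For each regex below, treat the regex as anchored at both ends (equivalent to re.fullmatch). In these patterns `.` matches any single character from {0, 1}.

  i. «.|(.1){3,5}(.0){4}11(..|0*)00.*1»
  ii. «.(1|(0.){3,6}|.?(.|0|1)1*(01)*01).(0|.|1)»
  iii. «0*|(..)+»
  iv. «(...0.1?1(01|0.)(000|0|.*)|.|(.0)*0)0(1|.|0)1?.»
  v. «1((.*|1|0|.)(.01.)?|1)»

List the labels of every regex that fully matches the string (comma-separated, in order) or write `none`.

iii

i → no match
ii → no match
iii → match
iv → no match
v → no match — must start with `1`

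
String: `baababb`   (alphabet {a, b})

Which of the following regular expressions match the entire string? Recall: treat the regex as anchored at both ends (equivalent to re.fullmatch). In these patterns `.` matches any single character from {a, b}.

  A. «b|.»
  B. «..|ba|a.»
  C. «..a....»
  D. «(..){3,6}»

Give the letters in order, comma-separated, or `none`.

C

A → no match
B → no match
C → match
D → no match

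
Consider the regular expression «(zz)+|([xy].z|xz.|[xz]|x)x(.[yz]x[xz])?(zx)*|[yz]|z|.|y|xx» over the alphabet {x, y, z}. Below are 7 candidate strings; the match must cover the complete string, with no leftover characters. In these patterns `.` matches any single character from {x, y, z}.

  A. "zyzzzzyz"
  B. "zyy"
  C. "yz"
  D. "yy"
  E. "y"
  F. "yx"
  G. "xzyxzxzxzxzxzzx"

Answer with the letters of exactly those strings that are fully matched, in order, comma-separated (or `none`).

A. "zyzzzzyz" → no match
B. "zyy" → no match
C. "yz" → no match
D. "yy" → no match
E. "y" → match
F. "yx" → no match
G → no match

E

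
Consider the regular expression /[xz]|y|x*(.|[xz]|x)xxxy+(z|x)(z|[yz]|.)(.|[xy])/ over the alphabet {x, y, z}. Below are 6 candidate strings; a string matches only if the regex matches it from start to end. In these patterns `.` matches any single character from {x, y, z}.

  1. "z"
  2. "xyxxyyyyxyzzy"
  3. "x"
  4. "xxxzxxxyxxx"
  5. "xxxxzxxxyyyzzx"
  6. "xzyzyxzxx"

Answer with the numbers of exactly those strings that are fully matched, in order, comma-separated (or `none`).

1, 3, 4, 5

1 → match
2 → no match
3 → match
4 → match
5 → match
6 → no match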